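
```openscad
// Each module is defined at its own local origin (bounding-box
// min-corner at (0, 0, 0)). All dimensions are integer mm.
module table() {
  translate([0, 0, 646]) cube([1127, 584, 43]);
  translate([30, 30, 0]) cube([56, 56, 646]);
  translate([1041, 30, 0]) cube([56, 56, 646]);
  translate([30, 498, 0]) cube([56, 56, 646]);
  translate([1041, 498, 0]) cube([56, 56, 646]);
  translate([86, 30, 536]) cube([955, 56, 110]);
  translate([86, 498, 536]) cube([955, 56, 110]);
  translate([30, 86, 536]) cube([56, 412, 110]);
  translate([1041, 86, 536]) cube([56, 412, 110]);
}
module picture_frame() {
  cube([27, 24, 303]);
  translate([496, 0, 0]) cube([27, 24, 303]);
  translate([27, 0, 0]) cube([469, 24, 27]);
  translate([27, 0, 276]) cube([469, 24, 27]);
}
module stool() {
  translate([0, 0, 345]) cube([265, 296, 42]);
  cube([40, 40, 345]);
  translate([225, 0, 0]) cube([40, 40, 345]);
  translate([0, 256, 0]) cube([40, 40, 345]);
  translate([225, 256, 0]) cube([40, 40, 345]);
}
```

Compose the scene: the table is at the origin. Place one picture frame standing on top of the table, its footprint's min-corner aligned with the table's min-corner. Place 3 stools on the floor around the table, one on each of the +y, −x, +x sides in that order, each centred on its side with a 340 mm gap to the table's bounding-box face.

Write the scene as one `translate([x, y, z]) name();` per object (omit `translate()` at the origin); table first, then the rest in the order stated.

table();
translate([0, 0, 689]) picture_frame();
translate([431, 924, 0]) stool();
translate([-605, 144, 0]) stool();
translate([1467, 144, 0]) stool();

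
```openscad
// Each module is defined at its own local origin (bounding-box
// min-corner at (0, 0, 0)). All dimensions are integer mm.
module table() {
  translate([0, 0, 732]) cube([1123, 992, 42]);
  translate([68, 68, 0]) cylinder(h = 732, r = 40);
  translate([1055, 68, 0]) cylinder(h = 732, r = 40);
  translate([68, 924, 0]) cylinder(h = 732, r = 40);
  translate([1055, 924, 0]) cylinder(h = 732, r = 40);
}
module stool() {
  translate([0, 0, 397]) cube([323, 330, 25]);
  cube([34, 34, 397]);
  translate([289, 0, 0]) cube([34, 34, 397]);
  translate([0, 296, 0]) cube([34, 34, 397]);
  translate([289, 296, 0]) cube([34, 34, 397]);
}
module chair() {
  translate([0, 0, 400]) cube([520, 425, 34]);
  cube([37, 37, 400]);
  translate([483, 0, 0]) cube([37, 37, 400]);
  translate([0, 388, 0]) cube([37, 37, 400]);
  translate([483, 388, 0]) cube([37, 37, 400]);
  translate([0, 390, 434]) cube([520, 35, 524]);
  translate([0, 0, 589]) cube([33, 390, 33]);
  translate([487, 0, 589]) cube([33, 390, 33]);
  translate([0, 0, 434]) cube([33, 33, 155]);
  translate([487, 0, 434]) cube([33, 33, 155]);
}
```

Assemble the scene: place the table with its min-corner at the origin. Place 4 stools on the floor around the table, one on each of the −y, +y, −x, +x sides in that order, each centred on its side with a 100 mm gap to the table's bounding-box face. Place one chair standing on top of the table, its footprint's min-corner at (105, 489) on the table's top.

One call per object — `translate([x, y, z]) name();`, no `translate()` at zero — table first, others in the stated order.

table();
translate([400, -430, 0]) stool();
translate([400, 1092, 0]) stool();
translate([-423, 331, 0]) stool();
translate([1223, 331, 0]) stool();
translate([105, 489, 774]) chair();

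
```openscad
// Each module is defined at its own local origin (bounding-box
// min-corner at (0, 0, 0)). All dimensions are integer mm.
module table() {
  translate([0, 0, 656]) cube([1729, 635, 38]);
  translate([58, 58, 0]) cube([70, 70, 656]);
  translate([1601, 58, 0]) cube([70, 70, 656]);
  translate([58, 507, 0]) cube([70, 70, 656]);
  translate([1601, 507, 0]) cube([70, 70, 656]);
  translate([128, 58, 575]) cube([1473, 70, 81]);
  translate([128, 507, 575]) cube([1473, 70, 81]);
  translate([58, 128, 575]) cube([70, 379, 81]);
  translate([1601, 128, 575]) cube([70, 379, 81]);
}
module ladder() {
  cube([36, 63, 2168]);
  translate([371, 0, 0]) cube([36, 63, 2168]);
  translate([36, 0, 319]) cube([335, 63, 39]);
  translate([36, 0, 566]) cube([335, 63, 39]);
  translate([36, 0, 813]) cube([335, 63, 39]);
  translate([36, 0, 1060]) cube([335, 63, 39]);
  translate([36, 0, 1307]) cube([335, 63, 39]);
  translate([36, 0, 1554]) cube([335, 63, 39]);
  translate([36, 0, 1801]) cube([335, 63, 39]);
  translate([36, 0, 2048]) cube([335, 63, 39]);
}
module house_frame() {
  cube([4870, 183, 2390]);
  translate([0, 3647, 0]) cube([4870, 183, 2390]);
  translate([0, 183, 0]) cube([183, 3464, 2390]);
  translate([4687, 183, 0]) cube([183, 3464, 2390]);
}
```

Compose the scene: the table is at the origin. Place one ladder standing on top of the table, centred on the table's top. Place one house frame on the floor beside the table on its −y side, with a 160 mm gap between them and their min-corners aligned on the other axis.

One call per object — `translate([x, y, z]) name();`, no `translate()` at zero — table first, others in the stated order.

table();
translate([661, 286, 694]) ladder();
translate([0, -3990, 0]) house_frame();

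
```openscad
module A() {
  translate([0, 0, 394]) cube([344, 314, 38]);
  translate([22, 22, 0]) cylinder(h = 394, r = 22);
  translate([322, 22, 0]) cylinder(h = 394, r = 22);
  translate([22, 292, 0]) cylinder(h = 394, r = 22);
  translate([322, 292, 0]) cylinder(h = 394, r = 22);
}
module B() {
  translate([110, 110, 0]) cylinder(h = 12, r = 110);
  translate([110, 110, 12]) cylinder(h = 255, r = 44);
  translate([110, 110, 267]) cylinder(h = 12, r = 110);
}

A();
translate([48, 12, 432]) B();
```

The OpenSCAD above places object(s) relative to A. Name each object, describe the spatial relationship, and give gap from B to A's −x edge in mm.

A is a stool. B is a spool. The spool is on top of the stool. The gap from the spool to the stool's −x edge is 48 mm.

The spool's min-x is at 48; the stool's min-x is 0; gap = 48 mm.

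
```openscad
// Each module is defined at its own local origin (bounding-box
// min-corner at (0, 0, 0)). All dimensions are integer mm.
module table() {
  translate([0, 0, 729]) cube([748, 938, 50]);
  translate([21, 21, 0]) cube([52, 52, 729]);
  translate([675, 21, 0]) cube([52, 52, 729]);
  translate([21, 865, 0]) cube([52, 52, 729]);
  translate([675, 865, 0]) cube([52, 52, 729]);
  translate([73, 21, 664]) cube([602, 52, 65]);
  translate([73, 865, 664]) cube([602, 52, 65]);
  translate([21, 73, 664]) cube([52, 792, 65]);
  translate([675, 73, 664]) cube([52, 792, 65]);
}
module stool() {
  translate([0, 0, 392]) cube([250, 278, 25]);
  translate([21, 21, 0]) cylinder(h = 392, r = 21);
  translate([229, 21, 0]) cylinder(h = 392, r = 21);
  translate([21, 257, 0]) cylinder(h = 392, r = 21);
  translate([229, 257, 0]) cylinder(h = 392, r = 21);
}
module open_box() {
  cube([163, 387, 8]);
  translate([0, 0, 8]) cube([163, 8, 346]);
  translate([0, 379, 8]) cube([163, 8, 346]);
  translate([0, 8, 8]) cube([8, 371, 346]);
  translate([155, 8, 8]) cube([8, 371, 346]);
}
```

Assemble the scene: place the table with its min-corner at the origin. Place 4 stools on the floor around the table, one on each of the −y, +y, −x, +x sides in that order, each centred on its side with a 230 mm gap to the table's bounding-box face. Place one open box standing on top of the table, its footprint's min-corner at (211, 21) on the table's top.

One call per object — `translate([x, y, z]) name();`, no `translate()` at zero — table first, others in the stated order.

table();
translate([249, -508, 0]) stool();
translate([249, 1168, 0]) stool();
translate([-480, 330, 0]) stool();
translate([978, 330, 0]) stool();
translate([211, 21, 779]) open_box();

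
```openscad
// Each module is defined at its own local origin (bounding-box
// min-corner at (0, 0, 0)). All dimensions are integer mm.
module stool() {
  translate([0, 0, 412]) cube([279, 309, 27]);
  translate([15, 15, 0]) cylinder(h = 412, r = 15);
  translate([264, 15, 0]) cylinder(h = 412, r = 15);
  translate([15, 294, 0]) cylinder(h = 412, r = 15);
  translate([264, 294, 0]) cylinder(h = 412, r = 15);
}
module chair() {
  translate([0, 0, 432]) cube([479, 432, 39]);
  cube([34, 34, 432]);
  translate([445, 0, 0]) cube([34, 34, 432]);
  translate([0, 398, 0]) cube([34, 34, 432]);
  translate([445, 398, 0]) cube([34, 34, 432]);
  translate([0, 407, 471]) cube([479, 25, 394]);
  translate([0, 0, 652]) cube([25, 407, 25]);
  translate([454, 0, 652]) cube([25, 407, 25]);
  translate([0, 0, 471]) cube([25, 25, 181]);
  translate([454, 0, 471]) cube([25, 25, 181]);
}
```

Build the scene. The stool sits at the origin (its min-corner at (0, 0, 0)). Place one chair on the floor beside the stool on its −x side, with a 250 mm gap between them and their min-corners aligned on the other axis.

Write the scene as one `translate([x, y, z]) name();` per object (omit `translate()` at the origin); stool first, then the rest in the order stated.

stool();
translate([-729, 0, 0]) chair();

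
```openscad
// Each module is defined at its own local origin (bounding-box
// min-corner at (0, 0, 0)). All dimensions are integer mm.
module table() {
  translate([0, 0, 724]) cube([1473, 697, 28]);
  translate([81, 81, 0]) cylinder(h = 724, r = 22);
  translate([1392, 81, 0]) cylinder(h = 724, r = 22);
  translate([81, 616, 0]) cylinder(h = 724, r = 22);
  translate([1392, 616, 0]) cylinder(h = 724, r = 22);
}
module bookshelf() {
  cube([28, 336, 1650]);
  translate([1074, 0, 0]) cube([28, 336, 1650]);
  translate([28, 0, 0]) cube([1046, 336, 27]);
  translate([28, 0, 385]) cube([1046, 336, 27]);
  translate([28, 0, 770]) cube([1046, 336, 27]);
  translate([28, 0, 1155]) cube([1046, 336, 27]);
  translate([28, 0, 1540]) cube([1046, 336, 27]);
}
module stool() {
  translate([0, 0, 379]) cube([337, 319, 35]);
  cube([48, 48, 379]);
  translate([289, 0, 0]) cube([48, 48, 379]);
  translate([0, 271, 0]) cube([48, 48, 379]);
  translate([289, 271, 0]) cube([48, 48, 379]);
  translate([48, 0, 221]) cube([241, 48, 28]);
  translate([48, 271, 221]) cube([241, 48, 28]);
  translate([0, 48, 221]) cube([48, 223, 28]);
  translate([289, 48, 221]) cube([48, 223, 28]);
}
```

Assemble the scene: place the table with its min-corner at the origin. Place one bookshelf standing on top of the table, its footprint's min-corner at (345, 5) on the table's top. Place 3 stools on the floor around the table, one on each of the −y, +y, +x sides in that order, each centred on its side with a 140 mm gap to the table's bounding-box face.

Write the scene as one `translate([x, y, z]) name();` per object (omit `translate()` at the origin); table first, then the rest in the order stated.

table();
translate([345, 5, 752]) bookshelf();
translate([568, -459, 0]) stool();
translate([568, 837, 0]) stool();
translate([1613, 189, 0]) stool();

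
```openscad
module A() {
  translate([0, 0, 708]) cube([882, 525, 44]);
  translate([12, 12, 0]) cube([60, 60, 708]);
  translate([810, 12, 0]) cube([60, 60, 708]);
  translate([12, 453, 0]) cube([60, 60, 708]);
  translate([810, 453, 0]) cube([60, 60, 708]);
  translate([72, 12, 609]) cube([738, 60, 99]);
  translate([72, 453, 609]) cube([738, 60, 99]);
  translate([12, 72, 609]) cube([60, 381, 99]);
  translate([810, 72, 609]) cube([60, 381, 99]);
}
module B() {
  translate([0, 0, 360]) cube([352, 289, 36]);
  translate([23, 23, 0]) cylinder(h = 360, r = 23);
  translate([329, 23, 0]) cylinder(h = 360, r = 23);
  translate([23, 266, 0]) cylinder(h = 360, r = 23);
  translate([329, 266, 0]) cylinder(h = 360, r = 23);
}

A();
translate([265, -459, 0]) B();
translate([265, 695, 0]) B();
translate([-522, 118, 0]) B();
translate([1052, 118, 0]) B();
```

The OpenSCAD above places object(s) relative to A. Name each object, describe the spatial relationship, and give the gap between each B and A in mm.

A is a table. B is a stool. Four stools sit around the table at the −y, +y, −x, +x sides. The gap between each stool and the table is 170 mm.

Each stool's nearest face is 170 mm from the table's bounding box.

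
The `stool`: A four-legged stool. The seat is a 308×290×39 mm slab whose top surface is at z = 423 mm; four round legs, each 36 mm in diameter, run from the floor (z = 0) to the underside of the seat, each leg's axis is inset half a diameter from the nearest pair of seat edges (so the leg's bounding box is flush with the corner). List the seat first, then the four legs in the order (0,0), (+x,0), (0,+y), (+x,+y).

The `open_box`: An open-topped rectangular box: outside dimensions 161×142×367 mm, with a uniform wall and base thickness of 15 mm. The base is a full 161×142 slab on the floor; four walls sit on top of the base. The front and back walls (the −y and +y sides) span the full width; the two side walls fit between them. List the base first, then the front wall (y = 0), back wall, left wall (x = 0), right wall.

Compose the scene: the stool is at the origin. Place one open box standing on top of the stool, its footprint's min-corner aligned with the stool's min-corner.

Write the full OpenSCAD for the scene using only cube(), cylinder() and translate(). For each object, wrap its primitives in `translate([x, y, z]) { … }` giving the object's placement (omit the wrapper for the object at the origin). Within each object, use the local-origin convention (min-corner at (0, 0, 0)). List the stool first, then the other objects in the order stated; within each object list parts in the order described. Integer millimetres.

translate([0, 0, 384]) cube([308, 290, 39]);
translate([18, 18, 0]) cylinder(h = 384, r = 18);
translate([290, 18, 0]) cylinder(h = 384, r = 18);
translate([18, 272, 0]) cylinder(h = 384, r = 18);
translate([290, 272, 0]) cylinder(h = 384, r = 18);
translate([0, 0, 423]) {
  cube([161, 142, 15]);
  translate([0, 0, 15]) cube([161, 15, 352]);
  translate([0, 127, 15]) cube([161, 15, 352]);
  translate([0, 15, 15]) cube([15, 112, 352]);
  translate([146, 15, 15]) cube([15, 112, 352]);
}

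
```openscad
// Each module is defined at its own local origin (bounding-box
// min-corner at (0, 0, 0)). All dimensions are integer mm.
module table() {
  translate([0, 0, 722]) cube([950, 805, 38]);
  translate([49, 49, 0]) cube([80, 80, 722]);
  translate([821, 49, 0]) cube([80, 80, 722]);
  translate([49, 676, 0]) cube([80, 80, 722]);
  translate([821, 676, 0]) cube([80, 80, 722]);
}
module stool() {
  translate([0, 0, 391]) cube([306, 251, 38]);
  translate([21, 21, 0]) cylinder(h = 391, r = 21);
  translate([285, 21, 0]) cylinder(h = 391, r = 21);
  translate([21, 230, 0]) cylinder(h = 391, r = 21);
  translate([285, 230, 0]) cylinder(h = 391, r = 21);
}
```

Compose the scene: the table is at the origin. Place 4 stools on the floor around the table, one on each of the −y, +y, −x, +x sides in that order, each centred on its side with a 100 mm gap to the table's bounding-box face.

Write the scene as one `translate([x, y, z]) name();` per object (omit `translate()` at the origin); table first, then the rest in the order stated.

table();
translate([322, -351, 0]) stool();
translate([322, 905, 0]) stool();
translate([-406, 277, 0]) stool();
translate([1050, 277, 0]) stool();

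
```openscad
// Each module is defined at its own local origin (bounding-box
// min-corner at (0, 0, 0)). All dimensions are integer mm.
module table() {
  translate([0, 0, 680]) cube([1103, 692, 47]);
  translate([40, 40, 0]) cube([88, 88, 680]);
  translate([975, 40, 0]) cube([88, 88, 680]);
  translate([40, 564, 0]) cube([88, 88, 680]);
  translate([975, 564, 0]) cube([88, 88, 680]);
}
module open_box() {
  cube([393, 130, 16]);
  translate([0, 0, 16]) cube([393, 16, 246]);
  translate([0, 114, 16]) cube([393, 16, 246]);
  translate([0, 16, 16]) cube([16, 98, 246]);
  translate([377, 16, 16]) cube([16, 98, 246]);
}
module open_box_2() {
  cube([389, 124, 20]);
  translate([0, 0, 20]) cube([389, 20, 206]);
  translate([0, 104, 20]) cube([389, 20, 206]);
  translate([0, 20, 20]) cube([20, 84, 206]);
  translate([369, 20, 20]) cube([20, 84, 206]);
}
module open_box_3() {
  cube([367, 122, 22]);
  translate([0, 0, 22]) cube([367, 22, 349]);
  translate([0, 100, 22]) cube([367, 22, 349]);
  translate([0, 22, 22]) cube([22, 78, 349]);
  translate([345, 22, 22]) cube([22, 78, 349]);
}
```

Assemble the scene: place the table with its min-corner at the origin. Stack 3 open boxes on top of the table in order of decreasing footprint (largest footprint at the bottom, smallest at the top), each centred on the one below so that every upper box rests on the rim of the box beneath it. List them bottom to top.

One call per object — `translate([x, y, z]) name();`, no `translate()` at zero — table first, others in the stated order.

table();
translate([355, 281, 727]) open_box();
translate([357, 284, 989]) open_box_2();
translate([368, 285, 1215]) open_box_3();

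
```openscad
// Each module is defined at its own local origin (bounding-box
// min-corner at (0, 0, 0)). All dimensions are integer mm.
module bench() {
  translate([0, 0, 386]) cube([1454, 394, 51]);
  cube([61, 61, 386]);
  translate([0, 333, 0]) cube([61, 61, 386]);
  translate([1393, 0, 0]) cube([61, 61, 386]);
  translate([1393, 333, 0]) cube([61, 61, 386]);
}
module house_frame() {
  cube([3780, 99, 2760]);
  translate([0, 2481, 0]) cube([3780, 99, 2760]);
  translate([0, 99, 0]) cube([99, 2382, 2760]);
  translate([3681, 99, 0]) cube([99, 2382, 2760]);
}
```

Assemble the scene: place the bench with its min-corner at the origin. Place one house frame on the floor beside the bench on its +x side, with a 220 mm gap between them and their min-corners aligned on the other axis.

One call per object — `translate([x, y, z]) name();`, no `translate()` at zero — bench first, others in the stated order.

bench();
translate([1674, 0, 0]) house_frame();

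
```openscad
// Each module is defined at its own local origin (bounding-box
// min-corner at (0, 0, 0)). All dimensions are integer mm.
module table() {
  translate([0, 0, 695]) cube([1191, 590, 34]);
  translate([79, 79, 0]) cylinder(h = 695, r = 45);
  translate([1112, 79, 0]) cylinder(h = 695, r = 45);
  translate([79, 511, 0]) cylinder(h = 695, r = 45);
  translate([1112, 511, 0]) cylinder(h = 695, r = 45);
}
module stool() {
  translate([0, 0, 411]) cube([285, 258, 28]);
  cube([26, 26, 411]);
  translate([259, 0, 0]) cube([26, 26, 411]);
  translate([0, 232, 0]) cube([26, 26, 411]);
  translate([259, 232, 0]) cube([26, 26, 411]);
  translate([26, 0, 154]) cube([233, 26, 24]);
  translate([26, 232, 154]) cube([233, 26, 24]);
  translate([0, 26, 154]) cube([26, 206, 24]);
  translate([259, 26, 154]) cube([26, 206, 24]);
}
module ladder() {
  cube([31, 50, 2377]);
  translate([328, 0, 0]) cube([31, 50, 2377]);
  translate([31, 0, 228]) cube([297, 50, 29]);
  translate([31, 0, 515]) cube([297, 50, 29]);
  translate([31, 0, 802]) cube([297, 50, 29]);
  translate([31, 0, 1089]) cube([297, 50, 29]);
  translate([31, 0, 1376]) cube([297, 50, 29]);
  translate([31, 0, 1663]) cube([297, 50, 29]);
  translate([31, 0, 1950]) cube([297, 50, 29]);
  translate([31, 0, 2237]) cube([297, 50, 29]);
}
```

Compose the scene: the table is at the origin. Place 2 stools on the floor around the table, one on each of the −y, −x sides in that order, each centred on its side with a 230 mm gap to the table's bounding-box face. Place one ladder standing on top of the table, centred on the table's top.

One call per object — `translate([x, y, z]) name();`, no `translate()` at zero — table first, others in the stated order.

table();
translate([453, -488, 0]) stool();
translate([-515, 166, 0]) stool();
translate([416, 270, 729]) ladder();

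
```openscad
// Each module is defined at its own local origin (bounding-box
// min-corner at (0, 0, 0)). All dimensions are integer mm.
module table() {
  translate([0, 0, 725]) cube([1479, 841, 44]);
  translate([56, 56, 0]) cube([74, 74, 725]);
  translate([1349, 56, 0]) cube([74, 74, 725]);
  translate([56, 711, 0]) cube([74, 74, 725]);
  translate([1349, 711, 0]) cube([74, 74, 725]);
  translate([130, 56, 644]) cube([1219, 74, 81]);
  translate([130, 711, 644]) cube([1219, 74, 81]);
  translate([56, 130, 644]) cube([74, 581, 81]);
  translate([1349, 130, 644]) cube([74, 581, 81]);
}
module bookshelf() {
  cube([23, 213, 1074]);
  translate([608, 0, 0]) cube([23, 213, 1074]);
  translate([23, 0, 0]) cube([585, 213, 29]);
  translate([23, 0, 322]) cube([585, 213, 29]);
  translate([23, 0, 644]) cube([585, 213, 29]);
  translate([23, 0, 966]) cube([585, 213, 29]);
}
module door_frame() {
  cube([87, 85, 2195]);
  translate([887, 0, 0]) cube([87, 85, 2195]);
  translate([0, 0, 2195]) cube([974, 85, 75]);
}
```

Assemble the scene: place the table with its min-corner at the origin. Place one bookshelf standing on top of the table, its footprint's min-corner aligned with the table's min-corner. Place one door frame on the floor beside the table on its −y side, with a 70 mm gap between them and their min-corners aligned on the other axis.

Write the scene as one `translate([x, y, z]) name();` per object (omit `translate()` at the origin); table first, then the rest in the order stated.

table();
translate([0, 0, 769]) bookshelf();
translate([0, -155, 0]) door_frame();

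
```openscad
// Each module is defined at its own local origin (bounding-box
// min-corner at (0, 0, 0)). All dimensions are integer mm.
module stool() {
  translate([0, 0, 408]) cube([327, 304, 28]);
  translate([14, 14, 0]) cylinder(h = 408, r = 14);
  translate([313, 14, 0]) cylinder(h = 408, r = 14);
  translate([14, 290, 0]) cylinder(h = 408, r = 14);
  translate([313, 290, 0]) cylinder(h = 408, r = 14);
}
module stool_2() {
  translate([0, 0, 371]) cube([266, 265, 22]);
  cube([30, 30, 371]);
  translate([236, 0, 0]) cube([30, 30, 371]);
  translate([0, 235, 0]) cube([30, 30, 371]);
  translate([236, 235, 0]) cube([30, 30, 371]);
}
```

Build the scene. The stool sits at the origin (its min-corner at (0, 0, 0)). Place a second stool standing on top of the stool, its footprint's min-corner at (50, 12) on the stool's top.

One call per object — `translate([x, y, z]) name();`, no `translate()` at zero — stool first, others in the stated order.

stool();
translate([50, 12, 436]) stool_2();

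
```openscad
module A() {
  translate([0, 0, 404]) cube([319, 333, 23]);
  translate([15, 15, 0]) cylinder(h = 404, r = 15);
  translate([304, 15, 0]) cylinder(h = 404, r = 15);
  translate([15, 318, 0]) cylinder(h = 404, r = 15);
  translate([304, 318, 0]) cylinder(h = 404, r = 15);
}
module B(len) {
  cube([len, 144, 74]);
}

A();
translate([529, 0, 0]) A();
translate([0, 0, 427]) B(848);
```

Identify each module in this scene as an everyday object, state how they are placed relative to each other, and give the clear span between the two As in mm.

Second stool starts at x = 529; first ends at x = 319; clear span = 529 − 319 = 210 mm.

A is a stool. B is a beam. A beam spans the tops of two stools. The clear span between the two stools is 210 mm.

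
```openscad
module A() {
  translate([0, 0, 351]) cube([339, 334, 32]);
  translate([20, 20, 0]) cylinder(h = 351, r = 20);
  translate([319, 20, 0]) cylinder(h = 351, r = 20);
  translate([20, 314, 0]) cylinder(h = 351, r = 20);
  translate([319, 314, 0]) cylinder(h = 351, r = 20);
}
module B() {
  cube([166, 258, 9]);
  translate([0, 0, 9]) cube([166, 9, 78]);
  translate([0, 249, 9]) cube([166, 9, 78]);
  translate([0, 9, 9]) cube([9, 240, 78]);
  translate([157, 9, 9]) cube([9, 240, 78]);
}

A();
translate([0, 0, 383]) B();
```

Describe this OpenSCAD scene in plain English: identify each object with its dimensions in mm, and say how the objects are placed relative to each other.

A is a four-legged stool. The seat is 339×334 mm, 32 mm thick, top at z = 383 mm. It stands on four round legs, each 40 mm in diameter, from z = 0 to the seat underside, each leg's axis is inset half a diameter from the nearest pair of seat edges (so the leg's bounding box is flush with the corner).

B is an open-topped rectangular box: outside dimensions 166×258×87 mm, with a uniform wall and base thickness of 9 mm. The base is a full 166×258 slab on the floor; four walls sit on top of the base. The front and back walls (the −y and +y sides) span the full width; the two side walls fit between them.

The open box is on top of the stool.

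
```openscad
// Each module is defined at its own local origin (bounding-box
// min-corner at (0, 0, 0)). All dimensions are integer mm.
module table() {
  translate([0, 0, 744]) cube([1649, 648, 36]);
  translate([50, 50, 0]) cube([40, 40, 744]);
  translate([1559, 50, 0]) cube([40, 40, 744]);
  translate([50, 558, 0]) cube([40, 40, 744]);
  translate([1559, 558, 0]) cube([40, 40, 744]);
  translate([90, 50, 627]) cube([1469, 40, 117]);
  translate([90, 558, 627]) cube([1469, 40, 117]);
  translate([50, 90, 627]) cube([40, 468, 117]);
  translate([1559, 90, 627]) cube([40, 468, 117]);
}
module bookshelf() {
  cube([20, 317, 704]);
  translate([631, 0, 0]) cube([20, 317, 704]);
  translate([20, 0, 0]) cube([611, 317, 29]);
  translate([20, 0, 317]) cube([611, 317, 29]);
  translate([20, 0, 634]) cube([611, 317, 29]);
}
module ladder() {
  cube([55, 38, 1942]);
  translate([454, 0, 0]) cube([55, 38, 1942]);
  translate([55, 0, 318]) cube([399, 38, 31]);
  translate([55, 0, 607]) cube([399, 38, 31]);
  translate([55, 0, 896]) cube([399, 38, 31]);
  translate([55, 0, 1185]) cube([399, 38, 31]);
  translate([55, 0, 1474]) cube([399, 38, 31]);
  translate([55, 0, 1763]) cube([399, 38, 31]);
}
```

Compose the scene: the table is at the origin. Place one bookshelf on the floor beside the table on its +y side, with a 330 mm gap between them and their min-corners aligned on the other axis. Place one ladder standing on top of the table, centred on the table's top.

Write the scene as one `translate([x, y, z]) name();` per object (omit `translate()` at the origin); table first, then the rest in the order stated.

table();
translate([0, 978, 0]) bookshelf();
translate([570, 305, 780]) ladder();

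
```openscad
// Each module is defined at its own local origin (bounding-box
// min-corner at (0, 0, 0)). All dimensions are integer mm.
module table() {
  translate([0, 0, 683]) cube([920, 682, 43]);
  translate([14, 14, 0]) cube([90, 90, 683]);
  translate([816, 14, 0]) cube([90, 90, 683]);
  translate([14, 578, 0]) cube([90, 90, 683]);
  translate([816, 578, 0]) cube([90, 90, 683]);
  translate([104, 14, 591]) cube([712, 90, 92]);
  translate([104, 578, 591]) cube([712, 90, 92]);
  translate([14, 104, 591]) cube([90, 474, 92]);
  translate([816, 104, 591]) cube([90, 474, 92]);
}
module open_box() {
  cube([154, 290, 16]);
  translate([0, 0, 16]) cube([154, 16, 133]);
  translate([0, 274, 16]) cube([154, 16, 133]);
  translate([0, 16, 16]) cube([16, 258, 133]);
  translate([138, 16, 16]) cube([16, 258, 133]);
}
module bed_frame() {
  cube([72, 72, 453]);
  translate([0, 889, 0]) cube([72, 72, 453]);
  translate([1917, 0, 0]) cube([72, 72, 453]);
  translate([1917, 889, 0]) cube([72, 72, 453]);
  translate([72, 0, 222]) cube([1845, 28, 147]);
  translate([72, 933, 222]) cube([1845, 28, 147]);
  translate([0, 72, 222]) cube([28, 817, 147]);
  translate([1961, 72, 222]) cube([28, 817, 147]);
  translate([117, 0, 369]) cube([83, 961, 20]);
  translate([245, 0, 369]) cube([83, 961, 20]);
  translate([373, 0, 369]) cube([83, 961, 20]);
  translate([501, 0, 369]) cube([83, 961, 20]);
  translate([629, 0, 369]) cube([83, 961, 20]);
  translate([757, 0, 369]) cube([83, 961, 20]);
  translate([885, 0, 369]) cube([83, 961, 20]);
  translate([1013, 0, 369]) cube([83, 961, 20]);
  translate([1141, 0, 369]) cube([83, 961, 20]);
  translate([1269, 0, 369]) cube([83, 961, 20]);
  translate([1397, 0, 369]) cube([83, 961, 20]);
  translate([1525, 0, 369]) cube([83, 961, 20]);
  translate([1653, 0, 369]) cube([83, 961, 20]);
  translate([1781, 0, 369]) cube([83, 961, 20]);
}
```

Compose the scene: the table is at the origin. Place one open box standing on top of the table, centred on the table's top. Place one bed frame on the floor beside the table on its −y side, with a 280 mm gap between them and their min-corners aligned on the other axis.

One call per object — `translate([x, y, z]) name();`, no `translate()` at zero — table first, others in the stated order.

table();
translate([383, 196, 726]) open_box();
translate([0, -1241, 0]) bed_frame();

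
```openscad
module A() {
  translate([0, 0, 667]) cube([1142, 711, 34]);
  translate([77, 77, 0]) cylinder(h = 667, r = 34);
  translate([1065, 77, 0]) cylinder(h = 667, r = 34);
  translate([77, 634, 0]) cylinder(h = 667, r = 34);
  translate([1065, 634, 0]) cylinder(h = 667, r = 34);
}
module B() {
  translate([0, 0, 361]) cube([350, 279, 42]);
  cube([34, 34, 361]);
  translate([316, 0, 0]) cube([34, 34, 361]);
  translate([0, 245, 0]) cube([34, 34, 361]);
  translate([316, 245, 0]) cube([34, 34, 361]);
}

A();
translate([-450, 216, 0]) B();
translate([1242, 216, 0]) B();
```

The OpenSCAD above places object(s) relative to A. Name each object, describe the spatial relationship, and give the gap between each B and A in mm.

Each stool's nearest face is 100 mm from the table's bounding box.

A is a table. B is a stool. Two stools sit around the table at the −x, +x sides. The gap between each stool and the table is 100 mm.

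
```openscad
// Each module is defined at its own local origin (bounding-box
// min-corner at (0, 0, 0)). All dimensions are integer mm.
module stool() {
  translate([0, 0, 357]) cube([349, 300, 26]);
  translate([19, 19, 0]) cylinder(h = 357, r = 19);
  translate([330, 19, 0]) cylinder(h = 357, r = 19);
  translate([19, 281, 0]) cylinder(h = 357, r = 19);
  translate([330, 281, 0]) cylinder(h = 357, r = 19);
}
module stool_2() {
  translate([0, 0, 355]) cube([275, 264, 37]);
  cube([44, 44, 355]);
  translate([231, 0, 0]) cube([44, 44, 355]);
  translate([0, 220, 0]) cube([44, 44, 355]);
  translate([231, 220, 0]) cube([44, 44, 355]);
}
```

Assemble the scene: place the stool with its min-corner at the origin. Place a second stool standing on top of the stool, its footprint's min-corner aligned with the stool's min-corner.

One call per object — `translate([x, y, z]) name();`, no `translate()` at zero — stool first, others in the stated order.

stool();
translate([0, 0, 383]) stool_2();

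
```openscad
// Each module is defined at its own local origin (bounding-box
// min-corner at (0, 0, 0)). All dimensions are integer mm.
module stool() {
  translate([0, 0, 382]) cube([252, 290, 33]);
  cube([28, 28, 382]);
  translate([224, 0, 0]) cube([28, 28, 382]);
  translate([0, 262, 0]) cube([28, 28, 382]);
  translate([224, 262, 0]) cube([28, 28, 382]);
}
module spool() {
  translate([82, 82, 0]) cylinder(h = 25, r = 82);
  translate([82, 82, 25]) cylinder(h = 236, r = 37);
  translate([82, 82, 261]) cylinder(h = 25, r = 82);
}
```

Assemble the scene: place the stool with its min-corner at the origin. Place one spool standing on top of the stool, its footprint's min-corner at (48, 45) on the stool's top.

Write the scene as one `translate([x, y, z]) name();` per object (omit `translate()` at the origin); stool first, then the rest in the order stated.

stool();
translate([48, 45, 415]) spool();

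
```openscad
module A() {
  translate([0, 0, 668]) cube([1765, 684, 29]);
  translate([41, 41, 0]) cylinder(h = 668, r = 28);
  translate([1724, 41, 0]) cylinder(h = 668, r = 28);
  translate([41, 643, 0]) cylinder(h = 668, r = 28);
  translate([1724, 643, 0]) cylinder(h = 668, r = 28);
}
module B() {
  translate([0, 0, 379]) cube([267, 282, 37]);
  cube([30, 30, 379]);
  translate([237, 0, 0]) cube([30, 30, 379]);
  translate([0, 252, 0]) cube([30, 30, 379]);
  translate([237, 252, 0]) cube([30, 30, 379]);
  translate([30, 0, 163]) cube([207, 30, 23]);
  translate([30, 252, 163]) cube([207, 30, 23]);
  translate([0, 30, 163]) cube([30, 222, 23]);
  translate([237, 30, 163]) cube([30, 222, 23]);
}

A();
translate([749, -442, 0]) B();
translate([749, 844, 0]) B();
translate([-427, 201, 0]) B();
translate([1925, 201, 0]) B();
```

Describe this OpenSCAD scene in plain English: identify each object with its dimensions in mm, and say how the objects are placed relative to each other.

A is a table with a 1765×684 mm rectangular top, 29 mm thick, top surface at z = 697 mm, supported by four round legs of 56 mm diameter, each leg's bounding box inset 13 mm from the nearest pair of top edges, running from the floor.

B is a four-legged stool. The seat is a 267×282×37 mm slab whose top surface is at z = 416 mm; four square legs, each 30×30 mm in cross-section, run from the floor (z = 0) to the underside of the seat, each flush with a corner of the seat. Four stretchers, 30 mm wide and 23 mm tall, connect adjacent legs with their undersides at z = 163 mm, each running between the inner faces of the legs it joins and aligned with the legs' outer faces on the other axis.

Four stools sit around the table at the −y, +y, −x, +x sides.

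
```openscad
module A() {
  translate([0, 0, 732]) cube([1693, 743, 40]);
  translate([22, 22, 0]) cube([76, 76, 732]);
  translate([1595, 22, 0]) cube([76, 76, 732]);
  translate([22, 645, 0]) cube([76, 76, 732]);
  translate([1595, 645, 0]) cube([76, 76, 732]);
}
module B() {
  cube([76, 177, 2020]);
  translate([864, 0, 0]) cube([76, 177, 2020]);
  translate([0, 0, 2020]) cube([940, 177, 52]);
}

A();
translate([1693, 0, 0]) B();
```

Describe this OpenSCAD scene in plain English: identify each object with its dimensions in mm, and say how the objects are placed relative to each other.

A is a table: top 1693 mm (x) × 743 mm (y), 40 mm thick, upper face at z = 772 mm, on four 76×76 mm square legs, each inset 22 mm from the nearest pair of top edges, running from z = 0 to the bottom of the top.

B is a rectangular door frame: two vertical jambs of 76×177 mm section, 2020 mm tall, with a clear opening 788 mm wide between their inner faces. A header 52 mm tall and 177 mm deep lies on top of the jambs and spans the full outside width.

The door frame is against the table's +x side, with their −y faces flush.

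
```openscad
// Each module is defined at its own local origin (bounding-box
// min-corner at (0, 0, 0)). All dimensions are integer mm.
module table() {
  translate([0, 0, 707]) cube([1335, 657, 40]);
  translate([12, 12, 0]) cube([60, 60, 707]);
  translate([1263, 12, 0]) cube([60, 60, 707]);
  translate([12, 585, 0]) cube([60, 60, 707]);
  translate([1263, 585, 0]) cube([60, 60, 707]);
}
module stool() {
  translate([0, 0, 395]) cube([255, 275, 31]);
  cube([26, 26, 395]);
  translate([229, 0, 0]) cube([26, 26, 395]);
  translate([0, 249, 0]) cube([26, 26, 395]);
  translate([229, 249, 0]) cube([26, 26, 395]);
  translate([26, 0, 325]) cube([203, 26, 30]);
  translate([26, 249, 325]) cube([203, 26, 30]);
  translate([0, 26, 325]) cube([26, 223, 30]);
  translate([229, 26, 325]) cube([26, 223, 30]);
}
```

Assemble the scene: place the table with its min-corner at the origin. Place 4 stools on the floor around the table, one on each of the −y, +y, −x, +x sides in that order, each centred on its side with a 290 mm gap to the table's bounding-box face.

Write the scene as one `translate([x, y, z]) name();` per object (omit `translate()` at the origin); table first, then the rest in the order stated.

table();
translate([540, -565, 0]) stool();
translate([540, 947, 0]) stool();
translate([-545, 191, 0]) stool();
translate([1625, 191, 0]) stool();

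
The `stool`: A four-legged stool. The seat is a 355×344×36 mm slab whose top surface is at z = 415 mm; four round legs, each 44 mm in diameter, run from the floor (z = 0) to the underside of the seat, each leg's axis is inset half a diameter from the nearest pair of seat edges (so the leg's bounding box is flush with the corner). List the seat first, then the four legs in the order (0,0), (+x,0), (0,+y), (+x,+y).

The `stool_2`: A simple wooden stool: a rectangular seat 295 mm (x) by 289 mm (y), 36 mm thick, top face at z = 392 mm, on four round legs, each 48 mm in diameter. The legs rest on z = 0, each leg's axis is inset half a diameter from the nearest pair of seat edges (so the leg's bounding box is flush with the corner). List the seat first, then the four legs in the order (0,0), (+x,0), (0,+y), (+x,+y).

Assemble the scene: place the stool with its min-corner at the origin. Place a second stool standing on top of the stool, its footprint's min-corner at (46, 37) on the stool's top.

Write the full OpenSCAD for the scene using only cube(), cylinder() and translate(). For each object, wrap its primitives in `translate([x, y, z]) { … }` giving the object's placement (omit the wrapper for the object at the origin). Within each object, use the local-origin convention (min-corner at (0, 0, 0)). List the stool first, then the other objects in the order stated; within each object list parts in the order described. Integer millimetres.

translate([0, 0, 379]) cube([355, 344, 36]);
translate([22, 22, 0]) cylinder(h = 379, r = 22);
translate([333, 22, 0]) cylinder(h = 379, r = 22);
translate([22, 322, 0]) cylinder(h = 379, r = 22);
translate([333, 322, 0]) cylinder(h = 379, r = 22);
translate([46, 37, 415]) {
  translate([0, 0, 356]) cube([295, 289, 36]);
  translate([24, 24, 0]) cylinder(h = 356, r = 24);
  translate([271, 24, 0]) cylinder(h = 356, r = 24);
  translate([24, 265, 0]) cylinder(h = 356, r = 24);
  translate([271, 265, 0]) cylinder(h = 356, r = 24);
}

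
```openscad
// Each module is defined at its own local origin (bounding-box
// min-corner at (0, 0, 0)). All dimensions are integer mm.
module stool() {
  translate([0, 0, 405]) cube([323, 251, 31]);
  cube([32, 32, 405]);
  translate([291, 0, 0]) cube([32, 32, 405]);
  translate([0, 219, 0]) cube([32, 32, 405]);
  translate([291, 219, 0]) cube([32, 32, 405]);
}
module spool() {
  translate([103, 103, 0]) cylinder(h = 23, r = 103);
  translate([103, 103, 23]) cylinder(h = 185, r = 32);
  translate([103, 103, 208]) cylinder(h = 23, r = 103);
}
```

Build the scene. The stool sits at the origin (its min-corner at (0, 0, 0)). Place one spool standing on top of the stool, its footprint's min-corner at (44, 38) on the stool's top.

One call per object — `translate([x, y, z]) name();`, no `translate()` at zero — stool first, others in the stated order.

stool();
translate([44, 38, 436]) spool();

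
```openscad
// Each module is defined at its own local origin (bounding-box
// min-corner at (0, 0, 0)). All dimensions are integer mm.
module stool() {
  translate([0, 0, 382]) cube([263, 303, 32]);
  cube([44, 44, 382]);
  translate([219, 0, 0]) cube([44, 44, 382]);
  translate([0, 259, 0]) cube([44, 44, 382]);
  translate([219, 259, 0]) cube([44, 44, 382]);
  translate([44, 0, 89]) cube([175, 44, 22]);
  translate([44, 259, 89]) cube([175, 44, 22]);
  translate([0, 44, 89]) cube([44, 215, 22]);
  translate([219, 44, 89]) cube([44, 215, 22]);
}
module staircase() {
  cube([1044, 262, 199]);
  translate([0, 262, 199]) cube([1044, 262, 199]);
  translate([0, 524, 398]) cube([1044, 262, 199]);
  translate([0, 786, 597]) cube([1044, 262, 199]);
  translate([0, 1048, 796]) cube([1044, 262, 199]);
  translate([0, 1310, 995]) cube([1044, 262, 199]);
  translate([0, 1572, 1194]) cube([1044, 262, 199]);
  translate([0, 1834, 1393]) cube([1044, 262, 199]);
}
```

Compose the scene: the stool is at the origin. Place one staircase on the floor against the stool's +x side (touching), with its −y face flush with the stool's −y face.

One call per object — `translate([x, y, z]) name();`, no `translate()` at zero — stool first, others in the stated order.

stool();
translate([263, 0, 0]) staircase();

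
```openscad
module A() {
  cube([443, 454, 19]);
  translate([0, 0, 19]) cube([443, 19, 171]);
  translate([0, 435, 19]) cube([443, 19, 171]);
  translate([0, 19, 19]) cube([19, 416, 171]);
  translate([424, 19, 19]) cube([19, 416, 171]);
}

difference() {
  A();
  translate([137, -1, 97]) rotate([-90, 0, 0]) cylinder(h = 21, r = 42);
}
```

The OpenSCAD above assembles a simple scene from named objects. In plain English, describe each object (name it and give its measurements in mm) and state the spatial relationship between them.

A is an open-topped rectangular box: outside dimensions 443×454×190 mm, with a uniform wall and base thickness of 19 mm. The base is a full 443×454 slab on the floor; four walls sit on top of the base. The front and back walls (the −y and +y sides) span the full width; the two side walls fit between them.

The open box has a circular hole of radius 42 mm through its front wall, centred at (x = 137, z = 97).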